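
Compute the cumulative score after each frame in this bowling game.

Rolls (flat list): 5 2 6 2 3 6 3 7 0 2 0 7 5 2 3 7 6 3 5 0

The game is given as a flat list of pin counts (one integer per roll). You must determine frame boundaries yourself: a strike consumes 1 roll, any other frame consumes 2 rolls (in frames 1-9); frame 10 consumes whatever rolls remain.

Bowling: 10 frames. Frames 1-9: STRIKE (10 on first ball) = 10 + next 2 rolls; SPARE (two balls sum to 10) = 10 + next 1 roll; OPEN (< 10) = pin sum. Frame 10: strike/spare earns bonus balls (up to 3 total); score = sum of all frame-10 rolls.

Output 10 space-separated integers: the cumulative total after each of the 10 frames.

Answer: 7 15 24 34 36 43 50 66 75 80

Derivation:
Frame 1: OPEN (5+2=7). Cumulative: 7
Frame 2: OPEN (6+2=8). Cumulative: 15
Frame 3: OPEN (3+6=9). Cumulative: 24
Frame 4: SPARE (3+7=10). 10 + next roll (0) = 10. Cumulative: 34
Frame 5: OPEN (0+2=2). Cumulative: 36
Frame 6: OPEN (0+7=7). Cumulative: 43
Frame 7: OPEN (5+2=7). Cumulative: 50
Frame 8: SPARE (3+7=10). 10 + next roll (6) = 16. Cumulative: 66
Frame 9: OPEN (6+3=9). Cumulative: 75
Frame 10: OPEN. Sum of all frame-10 rolls (5+0) = 5. Cumulative: 80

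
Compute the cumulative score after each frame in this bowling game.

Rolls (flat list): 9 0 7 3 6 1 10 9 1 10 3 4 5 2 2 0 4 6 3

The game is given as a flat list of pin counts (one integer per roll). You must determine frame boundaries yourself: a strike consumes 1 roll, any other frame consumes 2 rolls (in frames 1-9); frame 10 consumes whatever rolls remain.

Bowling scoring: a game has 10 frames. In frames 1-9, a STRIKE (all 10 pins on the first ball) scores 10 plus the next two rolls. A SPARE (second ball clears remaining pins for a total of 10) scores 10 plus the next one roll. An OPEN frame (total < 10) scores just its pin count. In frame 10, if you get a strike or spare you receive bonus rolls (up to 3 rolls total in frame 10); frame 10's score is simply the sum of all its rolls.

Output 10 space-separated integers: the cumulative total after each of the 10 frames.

Answer: 9 25 32 52 72 89 96 103 105 118

Derivation:
Frame 1: OPEN (9+0=9). Cumulative: 9
Frame 2: SPARE (7+3=10). 10 + next roll (6) = 16. Cumulative: 25
Frame 3: OPEN (6+1=7). Cumulative: 32
Frame 4: STRIKE. 10 + next two rolls (9+1) = 20. Cumulative: 52
Frame 5: SPARE (9+1=10). 10 + next roll (10) = 20. Cumulative: 72
Frame 6: STRIKE. 10 + next two rolls (3+4) = 17. Cumulative: 89
Frame 7: OPEN (3+4=7). Cumulative: 96
Frame 8: OPEN (5+2=7). Cumulative: 103
Frame 9: OPEN (2+0=2). Cumulative: 105
Frame 10: SPARE. Sum of all frame-10 rolls (4+6+3) = 13. Cumulative: 118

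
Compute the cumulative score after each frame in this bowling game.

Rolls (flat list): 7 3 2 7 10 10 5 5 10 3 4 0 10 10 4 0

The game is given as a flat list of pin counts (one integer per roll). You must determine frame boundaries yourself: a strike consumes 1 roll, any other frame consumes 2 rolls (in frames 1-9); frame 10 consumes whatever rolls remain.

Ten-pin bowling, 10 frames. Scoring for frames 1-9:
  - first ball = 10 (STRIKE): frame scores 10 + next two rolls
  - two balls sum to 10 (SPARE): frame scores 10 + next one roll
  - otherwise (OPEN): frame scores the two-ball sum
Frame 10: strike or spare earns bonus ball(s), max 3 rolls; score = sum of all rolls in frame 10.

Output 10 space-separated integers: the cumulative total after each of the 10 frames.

Frame 1: SPARE (7+3=10). 10 + next roll (2) = 12. Cumulative: 12
Frame 2: OPEN (2+7=9). Cumulative: 21
Frame 3: STRIKE. 10 + next two rolls (10+5) = 25. Cumulative: 46
Frame 4: STRIKE. 10 + next two rolls (5+5) = 20. Cumulative: 66
Frame 5: SPARE (5+5=10). 10 + next roll (10) = 20. Cumulative: 86
Frame 6: STRIKE. 10 + next two rolls (3+4) = 17. Cumulative: 103
Frame 7: OPEN (3+4=7). Cumulative: 110
Frame 8: SPARE (0+10=10). 10 + next roll (10) = 20. Cumulative: 130
Frame 9: STRIKE. 10 + next two rolls (4+0) = 14. Cumulative: 144
Frame 10: OPEN. Sum of all frame-10 rolls (4+0) = 4. Cumulative: 148

Answer: 12 21 46 66 86 103 110 130 144 148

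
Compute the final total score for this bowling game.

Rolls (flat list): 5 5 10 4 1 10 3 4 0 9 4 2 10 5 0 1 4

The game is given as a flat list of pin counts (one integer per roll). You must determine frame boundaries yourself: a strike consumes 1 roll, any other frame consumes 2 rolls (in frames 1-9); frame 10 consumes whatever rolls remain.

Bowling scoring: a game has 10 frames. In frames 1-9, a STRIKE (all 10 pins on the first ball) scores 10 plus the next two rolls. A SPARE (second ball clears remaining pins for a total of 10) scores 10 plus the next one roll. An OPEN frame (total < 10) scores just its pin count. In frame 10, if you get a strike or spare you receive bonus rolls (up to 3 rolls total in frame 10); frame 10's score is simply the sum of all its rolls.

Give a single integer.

Answer: 104

Derivation:
Frame 1: SPARE (5+5=10). 10 + next roll (10) = 20. Cumulative: 20
Frame 2: STRIKE. 10 + next two rolls (4+1) = 15. Cumulative: 35
Frame 3: OPEN (4+1=5). Cumulative: 40
Frame 4: STRIKE. 10 + next two rolls (3+4) = 17. Cumulative: 57
Frame 5: OPEN (3+4=7). Cumulative: 64
Frame 6: OPEN (0+9=9). Cumulative: 73
Frame 7: OPEN (4+2=6). Cumulative: 79
Frame 8: STRIKE. 10 + next two rolls (5+0) = 15. Cumulative: 94
Frame 9: OPEN (5+0=5). Cumulative: 99
Frame 10: OPEN. Sum of all frame-10 rolls (1+4) = 5. Cumulative: 104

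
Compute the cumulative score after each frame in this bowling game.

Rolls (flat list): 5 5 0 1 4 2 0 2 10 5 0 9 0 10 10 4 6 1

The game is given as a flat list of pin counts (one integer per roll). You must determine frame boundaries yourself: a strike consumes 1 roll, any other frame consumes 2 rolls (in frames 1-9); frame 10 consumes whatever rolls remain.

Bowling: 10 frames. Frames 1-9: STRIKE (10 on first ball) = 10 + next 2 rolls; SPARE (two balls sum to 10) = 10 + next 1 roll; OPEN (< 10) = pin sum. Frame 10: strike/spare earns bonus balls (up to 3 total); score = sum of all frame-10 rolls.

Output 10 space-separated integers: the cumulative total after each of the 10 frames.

Frame 1: SPARE (5+5=10). 10 + next roll (0) = 10. Cumulative: 10
Frame 2: OPEN (0+1=1). Cumulative: 11
Frame 3: OPEN (4+2=6). Cumulative: 17
Frame 4: OPEN (0+2=2). Cumulative: 19
Frame 5: STRIKE. 10 + next two rolls (5+0) = 15. Cumulative: 34
Frame 6: OPEN (5+0=5). Cumulative: 39
Frame 7: OPEN (9+0=9). Cumulative: 48
Frame 8: STRIKE. 10 + next two rolls (10+4) = 24. Cumulative: 72
Frame 9: STRIKE. 10 + next two rolls (4+6) = 20. Cumulative: 92
Frame 10: SPARE. Sum of all frame-10 rolls (4+6+1) = 11. Cumulative: 103

Answer: 10 11 17 19 34 39 48 72 92 103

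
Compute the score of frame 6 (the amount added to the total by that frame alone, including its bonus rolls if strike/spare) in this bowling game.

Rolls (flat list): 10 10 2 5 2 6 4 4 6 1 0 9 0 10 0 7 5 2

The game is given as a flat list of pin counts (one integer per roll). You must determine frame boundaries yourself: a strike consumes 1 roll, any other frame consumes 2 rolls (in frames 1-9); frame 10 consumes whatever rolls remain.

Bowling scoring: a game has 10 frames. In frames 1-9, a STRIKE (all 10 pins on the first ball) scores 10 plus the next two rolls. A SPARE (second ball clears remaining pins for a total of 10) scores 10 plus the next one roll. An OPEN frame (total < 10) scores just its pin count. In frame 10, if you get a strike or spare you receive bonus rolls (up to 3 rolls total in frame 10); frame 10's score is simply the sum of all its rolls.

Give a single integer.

Answer: 7

Derivation:
Frame 1: STRIKE. 10 + next two rolls (10+2) = 22. Cumulative: 22
Frame 2: STRIKE. 10 + next two rolls (2+5) = 17. Cumulative: 39
Frame 3: OPEN (2+5=7). Cumulative: 46
Frame 4: OPEN (2+6=8). Cumulative: 54
Frame 5: OPEN (4+4=8). Cumulative: 62
Frame 6: OPEN (6+1=7). Cumulative: 69
Frame 7: OPEN (0+9=9). Cumulative: 78
Frame 8: SPARE (0+10=10). 10 + next roll (0) = 10. Cumulative: 88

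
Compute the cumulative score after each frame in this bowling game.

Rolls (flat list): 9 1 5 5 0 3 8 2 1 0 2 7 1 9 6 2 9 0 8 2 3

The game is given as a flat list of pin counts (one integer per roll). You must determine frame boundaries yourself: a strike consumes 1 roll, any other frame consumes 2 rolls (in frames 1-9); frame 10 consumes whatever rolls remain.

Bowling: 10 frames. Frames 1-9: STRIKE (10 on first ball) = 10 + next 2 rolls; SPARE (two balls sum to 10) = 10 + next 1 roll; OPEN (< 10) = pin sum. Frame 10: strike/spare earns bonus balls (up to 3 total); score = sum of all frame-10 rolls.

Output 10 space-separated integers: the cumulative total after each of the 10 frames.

Frame 1: SPARE (9+1=10). 10 + next roll (5) = 15. Cumulative: 15
Frame 2: SPARE (5+5=10). 10 + next roll (0) = 10. Cumulative: 25
Frame 3: OPEN (0+3=3). Cumulative: 28
Frame 4: SPARE (8+2=10). 10 + next roll (1) = 11. Cumulative: 39
Frame 5: OPEN (1+0=1). Cumulative: 40
Frame 6: OPEN (2+7=9). Cumulative: 49
Frame 7: SPARE (1+9=10). 10 + next roll (6) = 16. Cumulative: 65
Frame 8: OPEN (6+2=8). Cumulative: 73
Frame 9: OPEN (9+0=9). Cumulative: 82
Frame 10: SPARE. Sum of all frame-10 rolls (8+2+3) = 13. Cumulative: 95

Answer: 15 25 28 39 40 49 65 73 82 95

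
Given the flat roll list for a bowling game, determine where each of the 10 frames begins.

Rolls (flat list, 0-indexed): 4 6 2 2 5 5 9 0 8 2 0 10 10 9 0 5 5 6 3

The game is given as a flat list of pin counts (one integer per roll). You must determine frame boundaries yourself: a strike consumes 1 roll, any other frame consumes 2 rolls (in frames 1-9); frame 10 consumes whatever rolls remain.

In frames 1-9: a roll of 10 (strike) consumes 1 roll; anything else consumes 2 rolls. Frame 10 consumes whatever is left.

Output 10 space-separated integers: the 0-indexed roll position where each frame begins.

Answer: 0 2 4 6 8 10 12 13 15 17

Derivation:
Frame 1 starts at roll index 0: rolls=4,6 (sum=10), consumes 2 rolls
Frame 2 starts at roll index 2: rolls=2,2 (sum=4), consumes 2 rolls
Frame 3 starts at roll index 4: rolls=5,5 (sum=10), consumes 2 rolls
Frame 4 starts at roll index 6: rolls=9,0 (sum=9), consumes 2 rolls
Frame 5 starts at roll index 8: rolls=8,2 (sum=10), consumes 2 rolls
Frame 6 starts at roll index 10: rolls=0,10 (sum=10), consumes 2 rolls
Frame 7 starts at roll index 12: roll=10 (strike), consumes 1 roll
Frame 8 starts at roll index 13: rolls=9,0 (sum=9), consumes 2 rolls
Frame 9 starts at roll index 15: rolls=5,5 (sum=10), consumes 2 rolls
Frame 10 starts at roll index 17: 2 remaining rolls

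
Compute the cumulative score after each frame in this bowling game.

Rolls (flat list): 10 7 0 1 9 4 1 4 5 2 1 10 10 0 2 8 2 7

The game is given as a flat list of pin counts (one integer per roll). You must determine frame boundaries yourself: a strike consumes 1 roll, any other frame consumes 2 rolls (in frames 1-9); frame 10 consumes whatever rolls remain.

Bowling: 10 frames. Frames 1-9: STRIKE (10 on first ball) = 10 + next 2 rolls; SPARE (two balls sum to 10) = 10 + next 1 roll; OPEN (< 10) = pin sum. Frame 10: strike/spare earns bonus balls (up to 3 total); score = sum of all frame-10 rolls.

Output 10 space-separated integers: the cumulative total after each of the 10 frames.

Answer: 17 24 38 43 52 55 75 87 89 106

Derivation:
Frame 1: STRIKE. 10 + next two rolls (7+0) = 17. Cumulative: 17
Frame 2: OPEN (7+0=7). Cumulative: 24
Frame 3: SPARE (1+9=10). 10 + next roll (4) = 14. Cumulative: 38
Frame 4: OPEN (4+1=5). Cumulative: 43
Frame 5: OPEN (4+5=9). Cumulative: 52
Frame 6: OPEN (2+1=3). Cumulative: 55
Frame 7: STRIKE. 10 + next two rolls (10+0) = 20. Cumulative: 75
Frame 8: STRIKE. 10 + next two rolls (0+2) = 12. Cumulative: 87
Frame 9: OPEN (0+2=2). Cumulative: 89
Frame 10: SPARE. Sum of all frame-10 rolls (8+2+7) = 17. Cumulative: 106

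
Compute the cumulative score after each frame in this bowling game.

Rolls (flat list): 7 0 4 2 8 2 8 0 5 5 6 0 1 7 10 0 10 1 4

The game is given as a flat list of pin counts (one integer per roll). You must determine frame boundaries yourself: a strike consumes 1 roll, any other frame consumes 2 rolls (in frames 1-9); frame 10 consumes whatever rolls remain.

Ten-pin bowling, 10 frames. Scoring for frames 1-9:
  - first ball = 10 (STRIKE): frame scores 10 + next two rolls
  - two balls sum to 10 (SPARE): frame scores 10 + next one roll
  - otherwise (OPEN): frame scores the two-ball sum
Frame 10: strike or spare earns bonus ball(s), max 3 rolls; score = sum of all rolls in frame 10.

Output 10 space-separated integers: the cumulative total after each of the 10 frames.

Frame 1: OPEN (7+0=7). Cumulative: 7
Frame 2: OPEN (4+2=6). Cumulative: 13
Frame 3: SPARE (8+2=10). 10 + next roll (8) = 18. Cumulative: 31
Frame 4: OPEN (8+0=8). Cumulative: 39
Frame 5: SPARE (5+5=10). 10 + next roll (6) = 16. Cumulative: 55
Frame 6: OPEN (6+0=6). Cumulative: 61
Frame 7: OPEN (1+7=8). Cumulative: 69
Frame 8: STRIKE. 10 + next two rolls (0+10) = 20. Cumulative: 89
Frame 9: SPARE (0+10=10). 10 + next roll (1) = 11. Cumulative: 100
Frame 10: OPEN. Sum of all frame-10 rolls (1+4) = 5. Cumulative: 105

Answer: 7 13 31 39 55 61 69 89 100 105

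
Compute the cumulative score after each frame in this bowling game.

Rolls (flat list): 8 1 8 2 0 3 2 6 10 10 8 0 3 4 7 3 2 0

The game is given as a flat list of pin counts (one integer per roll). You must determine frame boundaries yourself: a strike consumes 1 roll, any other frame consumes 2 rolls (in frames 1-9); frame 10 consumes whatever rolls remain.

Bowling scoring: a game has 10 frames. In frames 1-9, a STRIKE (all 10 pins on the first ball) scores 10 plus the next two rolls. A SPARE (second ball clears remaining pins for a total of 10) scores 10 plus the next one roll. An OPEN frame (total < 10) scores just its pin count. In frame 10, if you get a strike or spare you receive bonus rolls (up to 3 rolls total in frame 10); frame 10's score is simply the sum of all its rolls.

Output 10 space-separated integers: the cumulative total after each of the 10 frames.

Answer: 9 19 22 30 58 76 84 91 103 105

Derivation:
Frame 1: OPEN (8+1=9). Cumulative: 9
Frame 2: SPARE (8+2=10). 10 + next roll (0) = 10. Cumulative: 19
Frame 3: OPEN (0+3=3). Cumulative: 22
Frame 4: OPEN (2+6=8). Cumulative: 30
Frame 5: STRIKE. 10 + next two rolls (10+8) = 28. Cumulative: 58
Frame 6: STRIKE. 10 + next two rolls (8+0) = 18. Cumulative: 76
Frame 7: OPEN (8+0=8). Cumulative: 84
Frame 8: OPEN (3+4=7). Cumulative: 91
Frame 9: SPARE (7+3=10). 10 + next roll (2) = 12. Cumulative: 103
Frame 10: OPEN. Sum of all frame-10 rolls (2+0) = 2. Cumulative: 105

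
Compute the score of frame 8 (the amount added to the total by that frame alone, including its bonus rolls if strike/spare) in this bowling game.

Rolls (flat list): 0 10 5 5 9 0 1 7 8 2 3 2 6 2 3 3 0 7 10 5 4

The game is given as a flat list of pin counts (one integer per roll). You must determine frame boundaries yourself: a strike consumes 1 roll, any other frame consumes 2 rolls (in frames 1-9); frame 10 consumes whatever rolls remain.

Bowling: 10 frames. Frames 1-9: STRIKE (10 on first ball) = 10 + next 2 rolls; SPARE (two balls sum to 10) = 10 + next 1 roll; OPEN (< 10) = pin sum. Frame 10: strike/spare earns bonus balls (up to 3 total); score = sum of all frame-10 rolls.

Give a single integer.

Answer: 6

Derivation:
Frame 1: SPARE (0+10=10). 10 + next roll (5) = 15. Cumulative: 15
Frame 2: SPARE (5+5=10). 10 + next roll (9) = 19. Cumulative: 34
Frame 3: OPEN (9+0=9). Cumulative: 43
Frame 4: OPEN (1+7=8). Cumulative: 51
Frame 5: SPARE (8+2=10). 10 + next roll (3) = 13. Cumulative: 64
Frame 6: OPEN (3+2=5). Cumulative: 69
Frame 7: OPEN (6+2=8). Cumulative: 77
Frame 8: OPEN (3+3=6). Cumulative: 83
Frame 9: OPEN (0+7=7). Cumulative: 90
Frame 10: STRIKE. Sum of all frame-10 rolls (10+5+4) = 19. Cumulative: 109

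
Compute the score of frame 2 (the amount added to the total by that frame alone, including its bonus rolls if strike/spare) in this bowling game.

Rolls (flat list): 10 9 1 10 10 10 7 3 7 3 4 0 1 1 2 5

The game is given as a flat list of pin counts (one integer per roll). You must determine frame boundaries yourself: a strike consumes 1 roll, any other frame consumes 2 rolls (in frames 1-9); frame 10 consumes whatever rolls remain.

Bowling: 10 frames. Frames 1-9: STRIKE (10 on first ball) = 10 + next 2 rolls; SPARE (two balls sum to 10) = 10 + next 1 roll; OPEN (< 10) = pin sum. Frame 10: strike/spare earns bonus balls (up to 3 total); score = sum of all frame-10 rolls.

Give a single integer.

Frame 1: STRIKE. 10 + next two rolls (9+1) = 20. Cumulative: 20
Frame 2: SPARE (9+1=10). 10 + next roll (10) = 20. Cumulative: 40
Frame 3: STRIKE. 10 + next two rolls (10+10) = 30. Cumulative: 70
Frame 4: STRIKE. 10 + next two rolls (10+7) = 27. Cumulative: 97

Answer: 20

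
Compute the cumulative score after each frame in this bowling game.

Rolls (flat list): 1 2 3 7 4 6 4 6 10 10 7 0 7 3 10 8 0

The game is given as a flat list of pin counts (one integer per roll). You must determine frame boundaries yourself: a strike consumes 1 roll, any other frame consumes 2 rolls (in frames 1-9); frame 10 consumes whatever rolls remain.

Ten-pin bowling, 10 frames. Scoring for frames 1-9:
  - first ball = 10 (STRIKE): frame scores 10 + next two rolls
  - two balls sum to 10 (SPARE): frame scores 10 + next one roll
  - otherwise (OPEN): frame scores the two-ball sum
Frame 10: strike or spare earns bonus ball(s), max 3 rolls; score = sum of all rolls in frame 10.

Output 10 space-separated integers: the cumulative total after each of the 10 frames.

Answer: 3 17 31 51 78 95 102 122 140 148

Derivation:
Frame 1: OPEN (1+2=3). Cumulative: 3
Frame 2: SPARE (3+7=10). 10 + next roll (4) = 14. Cumulative: 17
Frame 3: SPARE (4+6=10). 10 + next roll (4) = 14. Cumulative: 31
Frame 4: SPARE (4+6=10). 10 + next roll (10) = 20. Cumulative: 51
Frame 5: STRIKE. 10 + next two rolls (10+7) = 27. Cumulative: 78
Frame 6: STRIKE. 10 + next two rolls (7+0) = 17. Cumulative: 95
Frame 7: OPEN (7+0=7). Cumulative: 102
Frame 8: SPARE (7+3=10). 10 + next roll (10) = 20. Cumulative: 122
Frame 9: STRIKE. 10 + next two rolls (8+0) = 18. Cumulative: 140
Frame 10: OPEN. Sum of all frame-10 rolls (8+0) = 8. Cumulative: 148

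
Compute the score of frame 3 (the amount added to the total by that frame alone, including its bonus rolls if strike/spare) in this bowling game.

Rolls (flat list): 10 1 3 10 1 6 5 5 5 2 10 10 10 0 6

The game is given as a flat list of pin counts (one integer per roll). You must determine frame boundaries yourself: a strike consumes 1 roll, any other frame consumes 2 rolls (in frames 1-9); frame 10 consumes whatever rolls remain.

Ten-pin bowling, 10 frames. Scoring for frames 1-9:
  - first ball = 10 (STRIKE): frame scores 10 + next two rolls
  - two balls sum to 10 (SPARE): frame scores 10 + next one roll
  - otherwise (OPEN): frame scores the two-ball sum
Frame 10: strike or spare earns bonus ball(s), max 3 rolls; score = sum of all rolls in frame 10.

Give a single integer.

Answer: 17

Derivation:
Frame 1: STRIKE. 10 + next two rolls (1+3) = 14. Cumulative: 14
Frame 2: OPEN (1+3=4). Cumulative: 18
Frame 3: STRIKE. 10 + next two rolls (1+6) = 17. Cumulative: 35
Frame 4: OPEN (1+6=7). Cumulative: 42
Frame 5: SPARE (5+5=10). 10 + next roll (5) = 15. Cumulative: 57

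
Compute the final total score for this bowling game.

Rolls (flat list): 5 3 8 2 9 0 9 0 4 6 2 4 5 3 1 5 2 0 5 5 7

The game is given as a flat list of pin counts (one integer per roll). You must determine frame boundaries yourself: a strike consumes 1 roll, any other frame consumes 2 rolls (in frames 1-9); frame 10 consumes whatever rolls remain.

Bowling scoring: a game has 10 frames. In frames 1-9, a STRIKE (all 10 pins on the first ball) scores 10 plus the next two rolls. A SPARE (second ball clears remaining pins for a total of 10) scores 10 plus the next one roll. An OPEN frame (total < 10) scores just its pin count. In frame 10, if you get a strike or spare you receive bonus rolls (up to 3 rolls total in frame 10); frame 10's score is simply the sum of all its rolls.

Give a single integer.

Frame 1: OPEN (5+3=8). Cumulative: 8
Frame 2: SPARE (8+2=10). 10 + next roll (9) = 19. Cumulative: 27
Frame 3: OPEN (9+0=9). Cumulative: 36
Frame 4: OPEN (9+0=9). Cumulative: 45
Frame 5: SPARE (4+6=10). 10 + next roll (2) = 12. Cumulative: 57
Frame 6: OPEN (2+4=6). Cumulative: 63
Frame 7: OPEN (5+3=8). Cumulative: 71
Frame 8: OPEN (1+5=6). Cumulative: 77
Frame 9: OPEN (2+0=2). Cumulative: 79
Frame 10: SPARE. Sum of all frame-10 rolls (5+5+7) = 17. Cumulative: 96

Answer: 96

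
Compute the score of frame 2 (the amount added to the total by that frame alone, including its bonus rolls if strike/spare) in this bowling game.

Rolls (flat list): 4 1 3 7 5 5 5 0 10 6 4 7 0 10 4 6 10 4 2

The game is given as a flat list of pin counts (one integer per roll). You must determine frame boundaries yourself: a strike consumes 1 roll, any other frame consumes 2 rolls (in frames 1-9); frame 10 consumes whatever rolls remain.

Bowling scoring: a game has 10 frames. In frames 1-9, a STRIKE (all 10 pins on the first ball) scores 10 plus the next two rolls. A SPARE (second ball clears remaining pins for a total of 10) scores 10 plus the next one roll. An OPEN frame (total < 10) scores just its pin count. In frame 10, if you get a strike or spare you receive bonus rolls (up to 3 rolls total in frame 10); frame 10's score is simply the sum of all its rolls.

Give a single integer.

Frame 1: OPEN (4+1=5). Cumulative: 5
Frame 2: SPARE (3+7=10). 10 + next roll (5) = 15. Cumulative: 20
Frame 3: SPARE (5+5=10). 10 + next roll (5) = 15. Cumulative: 35
Frame 4: OPEN (5+0=5). Cumulative: 40

Answer: 15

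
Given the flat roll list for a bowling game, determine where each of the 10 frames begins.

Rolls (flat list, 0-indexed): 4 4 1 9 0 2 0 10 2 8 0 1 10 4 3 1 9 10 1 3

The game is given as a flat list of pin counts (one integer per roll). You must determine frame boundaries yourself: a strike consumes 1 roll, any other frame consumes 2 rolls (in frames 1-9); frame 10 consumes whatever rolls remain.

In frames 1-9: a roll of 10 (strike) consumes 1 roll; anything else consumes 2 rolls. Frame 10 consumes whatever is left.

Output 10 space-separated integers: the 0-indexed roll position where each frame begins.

Answer: 0 2 4 6 8 10 12 13 15 17

Derivation:
Frame 1 starts at roll index 0: rolls=4,4 (sum=8), consumes 2 rolls
Frame 2 starts at roll index 2: rolls=1,9 (sum=10), consumes 2 rolls
Frame 3 starts at roll index 4: rolls=0,2 (sum=2), consumes 2 rolls
Frame 4 starts at roll index 6: rolls=0,10 (sum=10), consumes 2 rolls
Frame 5 starts at roll index 8: rolls=2,8 (sum=10), consumes 2 rolls
Frame 6 starts at roll index 10: rolls=0,1 (sum=1), consumes 2 rolls
Frame 7 starts at roll index 12: roll=10 (strike), consumes 1 roll
Frame 8 starts at roll index 13: rolls=4,3 (sum=7), consumes 2 rolls
Frame 9 starts at roll index 15: rolls=1,9 (sum=10), consumes 2 rolls
Frame 10 starts at roll index 17: 3 remaining rolls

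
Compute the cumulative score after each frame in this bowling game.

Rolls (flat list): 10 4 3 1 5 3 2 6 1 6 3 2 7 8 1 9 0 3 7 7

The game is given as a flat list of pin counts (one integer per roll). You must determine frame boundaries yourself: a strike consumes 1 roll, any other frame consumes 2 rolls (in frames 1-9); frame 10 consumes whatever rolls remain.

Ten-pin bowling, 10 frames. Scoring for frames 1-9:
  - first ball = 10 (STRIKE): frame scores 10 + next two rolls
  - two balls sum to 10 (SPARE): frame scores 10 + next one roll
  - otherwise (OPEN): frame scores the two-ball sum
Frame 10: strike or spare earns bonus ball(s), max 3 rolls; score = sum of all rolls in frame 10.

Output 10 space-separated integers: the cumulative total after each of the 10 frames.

Answer: 17 24 30 35 42 51 60 69 78 95

Derivation:
Frame 1: STRIKE. 10 + next two rolls (4+3) = 17. Cumulative: 17
Frame 2: OPEN (4+3=7). Cumulative: 24
Frame 3: OPEN (1+5=6). Cumulative: 30
Frame 4: OPEN (3+2=5). Cumulative: 35
Frame 5: OPEN (6+1=7). Cumulative: 42
Frame 6: OPEN (6+3=9). Cumulative: 51
Frame 7: OPEN (2+7=9). Cumulative: 60
Frame 8: OPEN (8+1=9). Cumulative: 69
Frame 9: OPEN (9+0=9). Cumulative: 78
Frame 10: SPARE. Sum of all frame-10 rolls (3+7+7) = 17. Cumulative: 95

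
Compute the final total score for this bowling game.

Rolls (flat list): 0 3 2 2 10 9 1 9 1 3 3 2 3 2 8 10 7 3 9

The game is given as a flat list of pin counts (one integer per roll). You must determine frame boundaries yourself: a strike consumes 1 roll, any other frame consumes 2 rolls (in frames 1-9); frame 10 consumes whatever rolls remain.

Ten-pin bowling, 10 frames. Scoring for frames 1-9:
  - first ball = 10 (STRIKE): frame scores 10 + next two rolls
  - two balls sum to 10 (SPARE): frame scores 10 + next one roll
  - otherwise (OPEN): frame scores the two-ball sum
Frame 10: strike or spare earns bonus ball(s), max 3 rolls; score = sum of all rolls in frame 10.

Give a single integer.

Frame 1: OPEN (0+3=3). Cumulative: 3
Frame 2: OPEN (2+2=4). Cumulative: 7
Frame 3: STRIKE. 10 + next two rolls (9+1) = 20. Cumulative: 27
Frame 4: SPARE (9+1=10). 10 + next roll (9) = 19. Cumulative: 46
Frame 5: SPARE (9+1=10). 10 + next roll (3) = 13. Cumulative: 59
Frame 6: OPEN (3+3=6). Cumulative: 65
Frame 7: OPEN (2+3=5). Cumulative: 70
Frame 8: SPARE (2+8=10). 10 + next roll (10) = 20. Cumulative: 90
Frame 9: STRIKE. 10 + next two rolls (7+3) = 20. Cumulative: 110
Frame 10: SPARE. Sum of all frame-10 rolls (7+3+9) = 19. Cumulative: 129

Answer: 129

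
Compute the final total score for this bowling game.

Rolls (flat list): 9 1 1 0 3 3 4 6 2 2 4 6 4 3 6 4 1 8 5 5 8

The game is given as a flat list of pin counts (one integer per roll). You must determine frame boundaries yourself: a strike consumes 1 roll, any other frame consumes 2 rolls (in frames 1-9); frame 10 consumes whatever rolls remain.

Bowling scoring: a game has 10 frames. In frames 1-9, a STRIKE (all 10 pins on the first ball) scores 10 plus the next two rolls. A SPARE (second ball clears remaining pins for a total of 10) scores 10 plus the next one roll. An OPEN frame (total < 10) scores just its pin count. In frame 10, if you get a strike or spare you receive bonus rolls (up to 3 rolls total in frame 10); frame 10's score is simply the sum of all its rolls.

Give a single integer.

Answer: 93

Derivation:
Frame 1: SPARE (9+1=10). 10 + next roll (1) = 11. Cumulative: 11
Frame 2: OPEN (1+0=1). Cumulative: 12
Frame 3: OPEN (3+3=6). Cumulative: 18
Frame 4: SPARE (4+6=10). 10 + next roll (2) = 12. Cumulative: 30
Frame 5: OPEN (2+2=4). Cumulative: 34
Frame 6: SPARE (4+6=10). 10 + next roll (4) = 14. Cumulative: 48
Frame 7: OPEN (4+3=7). Cumulative: 55
Frame 8: SPARE (6+4=10). 10 + next roll (1) = 11. Cumulative: 66
Frame 9: OPEN (1+8=9). Cumulative: 75
Frame 10: SPARE. Sum of all frame-10 rolls (5+5+8) = 18. Cumulative: 93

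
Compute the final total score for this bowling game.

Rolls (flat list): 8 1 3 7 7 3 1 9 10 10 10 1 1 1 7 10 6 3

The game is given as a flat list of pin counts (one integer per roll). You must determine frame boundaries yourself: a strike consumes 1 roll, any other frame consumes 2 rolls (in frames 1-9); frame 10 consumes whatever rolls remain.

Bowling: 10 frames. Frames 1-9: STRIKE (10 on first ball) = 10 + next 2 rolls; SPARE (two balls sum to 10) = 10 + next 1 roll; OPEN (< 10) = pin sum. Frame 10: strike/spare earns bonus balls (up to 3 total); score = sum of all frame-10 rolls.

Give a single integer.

Answer: 149

Derivation:
Frame 1: OPEN (8+1=9). Cumulative: 9
Frame 2: SPARE (3+7=10). 10 + next roll (7) = 17. Cumulative: 26
Frame 3: SPARE (7+3=10). 10 + next roll (1) = 11. Cumulative: 37
Frame 4: SPARE (1+9=10). 10 + next roll (10) = 20. Cumulative: 57
Frame 5: STRIKE. 10 + next two rolls (10+10) = 30. Cumulative: 87
Frame 6: STRIKE. 10 + next two rolls (10+1) = 21. Cumulative: 108
Frame 7: STRIKE. 10 + next two rolls (1+1) = 12. Cumulative: 120
Frame 8: OPEN (1+1=2). Cumulative: 122
Frame 9: OPEN (1+7=8). Cumulative: 130
Frame 10: STRIKE. Sum of all frame-10 rolls (10+6+3) = 19. Cumulative: 149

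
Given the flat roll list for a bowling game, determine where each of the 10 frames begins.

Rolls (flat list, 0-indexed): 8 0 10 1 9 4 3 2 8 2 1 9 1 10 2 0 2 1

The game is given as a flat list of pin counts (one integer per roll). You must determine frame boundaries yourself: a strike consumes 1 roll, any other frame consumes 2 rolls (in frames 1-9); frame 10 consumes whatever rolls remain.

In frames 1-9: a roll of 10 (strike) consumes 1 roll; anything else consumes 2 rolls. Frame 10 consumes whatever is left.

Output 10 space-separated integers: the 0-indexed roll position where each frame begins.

Answer: 0 2 3 5 7 9 11 13 14 16

Derivation:
Frame 1 starts at roll index 0: rolls=8,0 (sum=8), consumes 2 rolls
Frame 2 starts at roll index 2: roll=10 (strike), consumes 1 roll
Frame 3 starts at roll index 3: rolls=1,9 (sum=10), consumes 2 rolls
Frame 4 starts at roll index 5: rolls=4,3 (sum=7), consumes 2 rolls
Frame 5 starts at roll index 7: rolls=2,8 (sum=10), consumes 2 rolls
Frame 6 starts at roll index 9: rolls=2,1 (sum=3), consumes 2 rolls
Frame 7 starts at roll index 11: rolls=9,1 (sum=10), consumes 2 rolls
Frame 8 starts at roll index 13: roll=10 (strike), consumes 1 roll
Frame 9 starts at roll index 14: rolls=2,0 (sum=2), consumes 2 rolls
Frame 10 starts at roll index 16: 2 remaining rolls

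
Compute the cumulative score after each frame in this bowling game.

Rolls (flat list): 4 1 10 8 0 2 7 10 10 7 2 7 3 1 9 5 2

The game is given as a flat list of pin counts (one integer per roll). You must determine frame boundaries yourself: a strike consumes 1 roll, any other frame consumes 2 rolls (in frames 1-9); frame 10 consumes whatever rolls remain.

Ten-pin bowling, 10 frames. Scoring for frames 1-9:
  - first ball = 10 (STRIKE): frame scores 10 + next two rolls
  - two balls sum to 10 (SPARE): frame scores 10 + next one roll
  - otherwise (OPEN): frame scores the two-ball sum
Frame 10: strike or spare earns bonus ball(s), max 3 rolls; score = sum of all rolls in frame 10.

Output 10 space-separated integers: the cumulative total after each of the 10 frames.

Answer: 5 23 31 40 67 86 95 106 121 128

Derivation:
Frame 1: OPEN (4+1=5). Cumulative: 5
Frame 2: STRIKE. 10 + next two rolls (8+0) = 18. Cumulative: 23
Frame 3: OPEN (8+0=8). Cumulative: 31
Frame 4: OPEN (2+7=9). Cumulative: 40
Frame 5: STRIKE. 10 + next two rolls (10+7) = 27. Cumulative: 67
Frame 6: STRIKE. 10 + next two rolls (7+2) = 19. Cumulative: 86
Frame 7: OPEN (7+2=9). Cumulative: 95
Frame 8: SPARE (7+3=10). 10 + next roll (1) = 11. Cumulative: 106
Frame 9: SPARE (1+9=10). 10 + next roll (5) = 15. Cumulative: 121
Frame 10: OPEN. Sum of all frame-10 rolls (5+2) = 7. Cumulative: 128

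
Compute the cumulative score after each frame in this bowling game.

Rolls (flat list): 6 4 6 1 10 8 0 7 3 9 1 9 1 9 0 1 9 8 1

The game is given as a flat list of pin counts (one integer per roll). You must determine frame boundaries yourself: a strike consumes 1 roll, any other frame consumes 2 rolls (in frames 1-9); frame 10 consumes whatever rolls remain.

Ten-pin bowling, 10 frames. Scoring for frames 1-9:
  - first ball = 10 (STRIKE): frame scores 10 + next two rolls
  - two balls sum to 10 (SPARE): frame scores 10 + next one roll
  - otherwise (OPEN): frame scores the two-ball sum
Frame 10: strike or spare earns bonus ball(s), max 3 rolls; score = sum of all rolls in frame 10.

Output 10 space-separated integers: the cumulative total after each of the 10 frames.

Frame 1: SPARE (6+4=10). 10 + next roll (6) = 16. Cumulative: 16
Frame 2: OPEN (6+1=7). Cumulative: 23
Frame 3: STRIKE. 10 + next two rolls (8+0) = 18. Cumulative: 41
Frame 4: OPEN (8+0=8). Cumulative: 49
Frame 5: SPARE (7+3=10). 10 + next roll (9) = 19. Cumulative: 68
Frame 6: SPARE (9+1=10). 10 + next roll (9) = 19. Cumulative: 87
Frame 7: SPARE (9+1=10). 10 + next roll (9) = 19. Cumulative: 106
Frame 8: OPEN (9+0=9). Cumulative: 115
Frame 9: SPARE (1+9=10). 10 + next roll (8) = 18. Cumulative: 133
Frame 10: OPEN. Sum of all frame-10 rolls (8+1) = 9. Cumulative: 142

Answer: 16 23 41 49 68 87 106 115 133 142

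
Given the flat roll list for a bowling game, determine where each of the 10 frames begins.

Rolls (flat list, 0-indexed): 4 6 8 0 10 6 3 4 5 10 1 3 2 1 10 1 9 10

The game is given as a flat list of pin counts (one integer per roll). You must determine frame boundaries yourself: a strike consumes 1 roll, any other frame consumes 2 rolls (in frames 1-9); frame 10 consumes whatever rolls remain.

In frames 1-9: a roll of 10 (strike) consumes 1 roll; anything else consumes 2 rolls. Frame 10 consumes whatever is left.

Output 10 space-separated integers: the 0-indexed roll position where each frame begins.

Frame 1 starts at roll index 0: rolls=4,6 (sum=10), consumes 2 rolls
Frame 2 starts at roll index 2: rolls=8,0 (sum=8), consumes 2 rolls
Frame 3 starts at roll index 4: roll=10 (strike), consumes 1 roll
Frame 4 starts at roll index 5: rolls=6,3 (sum=9), consumes 2 rolls
Frame 5 starts at roll index 7: rolls=4,5 (sum=9), consumes 2 rolls
Frame 6 starts at roll index 9: roll=10 (strike), consumes 1 roll
Frame 7 starts at roll index 10: rolls=1,3 (sum=4), consumes 2 rolls
Frame 8 starts at roll index 12: rolls=2,1 (sum=3), consumes 2 rolls
Frame 9 starts at roll index 14: roll=10 (strike), consumes 1 roll
Frame 10 starts at roll index 15: 3 remaining rolls

Answer: 0 2 4 5 7 9 10 12 14 15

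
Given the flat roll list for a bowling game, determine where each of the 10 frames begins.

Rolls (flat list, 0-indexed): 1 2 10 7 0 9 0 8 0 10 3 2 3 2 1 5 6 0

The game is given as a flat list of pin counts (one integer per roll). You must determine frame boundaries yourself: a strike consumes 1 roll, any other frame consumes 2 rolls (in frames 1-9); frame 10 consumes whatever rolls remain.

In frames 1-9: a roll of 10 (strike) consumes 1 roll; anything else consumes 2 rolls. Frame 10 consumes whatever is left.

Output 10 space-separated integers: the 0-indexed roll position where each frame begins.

Answer: 0 2 3 5 7 9 10 12 14 16

Derivation:
Frame 1 starts at roll index 0: rolls=1,2 (sum=3), consumes 2 rolls
Frame 2 starts at roll index 2: roll=10 (strike), consumes 1 roll
Frame 3 starts at roll index 3: rolls=7,0 (sum=7), consumes 2 rolls
Frame 4 starts at roll index 5: rolls=9,0 (sum=9), consumes 2 rolls
Frame 5 starts at roll index 7: rolls=8,0 (sum=8), consumes 2 rolls
Frame 6 starts at roll index 9: roll=10 (strike), consumes 1 roll
Frame 7 starts at roll index 10: rolls=3,2 (sum=5), consumes 2 rolls
Frame 8 starts at roll index 12: rolls=3,2 (sum=5), consumes 2 rolls
Frame 9 starts at roll index 14: rolls=1,5 (sum=6), consumes 2 rolls
Frame 10 starts at roll index 16: 2 remaining rolls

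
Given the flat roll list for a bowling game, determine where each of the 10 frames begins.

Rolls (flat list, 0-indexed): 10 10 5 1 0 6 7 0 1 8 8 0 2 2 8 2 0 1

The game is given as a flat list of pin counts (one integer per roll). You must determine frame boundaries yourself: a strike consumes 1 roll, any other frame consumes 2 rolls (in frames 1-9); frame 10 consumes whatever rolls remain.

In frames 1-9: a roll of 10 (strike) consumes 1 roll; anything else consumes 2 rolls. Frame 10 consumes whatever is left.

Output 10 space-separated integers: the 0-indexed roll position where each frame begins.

Answer: 0 1 2 4 6 8 10 12 14 16

Derivation:
Frame 1 starts at roll index 0: roll=10 (strike), consumes 1 roll
Frame 2 starts at roll index 1: roll=10 (strike), consumes 1 roll
Frame 3 starts at roll index 2: rolls=5,1 (sum=6), consumes 2 rolls
Frame 4 starts at roll index 4: rolls=0,6 (sum=6), consumes 2 rolls
Frame 5 starts at roll index 6: rolls=7,0 (sum=7), consumes 2 rolls
Frame 6 starts at roll index 8: rolls=1,8 (sum=9), consumes 2 rolls
Frame 7 starts at roll index 10: rolls=8,0 (sum=8), consumes 2 rolls
Frame 8 starts at roll index 12: rolls=2,2 (sum=4), consumes 2 rolls
Frame 9 starts at roll index 14: rolls=8,2 (sum=10), consumes 2 rolls
Frame 10 starts at roll index 16: 2 remaining rolls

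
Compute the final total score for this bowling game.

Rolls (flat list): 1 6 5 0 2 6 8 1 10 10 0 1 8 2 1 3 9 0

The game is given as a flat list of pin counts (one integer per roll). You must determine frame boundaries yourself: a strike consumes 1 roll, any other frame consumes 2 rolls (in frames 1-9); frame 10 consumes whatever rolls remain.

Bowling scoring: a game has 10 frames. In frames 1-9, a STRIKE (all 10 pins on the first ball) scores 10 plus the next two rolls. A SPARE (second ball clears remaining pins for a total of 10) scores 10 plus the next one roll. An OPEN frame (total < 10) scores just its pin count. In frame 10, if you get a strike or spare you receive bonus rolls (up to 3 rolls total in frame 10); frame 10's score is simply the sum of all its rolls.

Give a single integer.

Answer: 85

Derivation:
Frame 1: OPEN (1+6=7). Cumulative: 7
Frame 2: OPEN (5+0=5). Cumulative: 12
Frame 3: OPEN (2+6=8). Cumulative: 20
Frame 4: OPEN (8+1=9). Cumulative: 29
Frame 5: STRIKE. 10 + next two rolls (10+0) = 20. Cumulative: 49
Frame 6: STRIKE. 10 + next two rolls (0+1) = 11. Cumulative: 60
Frame 7: OPEN (0+1=1). Cumulative: 61
Frame 8: SPARE (8+2=10). 10 + next roll (1) = 11. Cumulative: 72
Frame 9: OPEN (1+3=4). Cumulative: 76
Frame 10: OPEN. Sum of all frame-10 rolls (9+0) = 9. Cumulative: 85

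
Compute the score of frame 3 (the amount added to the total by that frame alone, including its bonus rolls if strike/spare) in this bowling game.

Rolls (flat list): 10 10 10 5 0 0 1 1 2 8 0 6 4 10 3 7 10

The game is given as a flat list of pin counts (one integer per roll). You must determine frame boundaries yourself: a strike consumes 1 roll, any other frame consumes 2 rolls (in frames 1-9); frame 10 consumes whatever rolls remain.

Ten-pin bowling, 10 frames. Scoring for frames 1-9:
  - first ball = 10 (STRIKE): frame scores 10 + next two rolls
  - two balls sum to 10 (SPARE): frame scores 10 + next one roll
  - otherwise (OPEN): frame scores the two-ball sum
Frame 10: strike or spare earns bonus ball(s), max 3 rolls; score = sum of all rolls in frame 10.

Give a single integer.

Frame 1: STRIKE. 10 + next two rolls (10+10) = 30. Cumulative: 30
Frame 2: STRIKE. 10 + next two rolls (10+5) = 25. Cumulative: 55
Frame 3: STRIKE. 10 + next two rolls (5+0) = 15. Cumulative: 70
Frame 4: OPEN (5+0=5). Cumulative: 75
Frame 5: OPEN (0+1=1). Cumulative: 76

Answer: 15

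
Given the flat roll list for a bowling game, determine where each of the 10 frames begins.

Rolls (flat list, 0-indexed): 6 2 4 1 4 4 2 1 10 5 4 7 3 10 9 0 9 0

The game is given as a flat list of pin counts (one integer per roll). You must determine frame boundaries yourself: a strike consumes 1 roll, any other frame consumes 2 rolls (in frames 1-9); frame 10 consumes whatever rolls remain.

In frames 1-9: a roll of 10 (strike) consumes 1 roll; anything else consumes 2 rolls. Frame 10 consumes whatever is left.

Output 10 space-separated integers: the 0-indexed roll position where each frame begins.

Frame 1 starts at roll index 0: rolls=6,2 (sum=8), consumes 2 rolls
Frame 2 starts at roll index 2: rolls=4,1 (sum=5), consumes 2 rolls
Frame 3 starts at roll index 4: rolls=4,4 (sum=8), consumes 2 rolls
Frame 4 starts at roll index 6: rolls=2,1 (sum=3), consumes 2 rolls
Frame 5 starts at roll index 8: roll=10 (strike), consumes 1 roll
Frame 6 starts at roll index 9: rolls=5,4 (sum=9), consumes 2 rolls
Frame 7 starts at roll index 11: rolls=7,3 (sum=10), consumes 2 rolls
Frame 8 starts at roll index 13: roll=10 (strike), consumes 1 roll
Frame 9 starts at roll index 14: rolls=9,0 (sum=9), consumes 2 rolls
Frame 10 starts at roll index 16: 2 remaining rolls

Answer: 0 2 4 6 8 9 11 13 14 16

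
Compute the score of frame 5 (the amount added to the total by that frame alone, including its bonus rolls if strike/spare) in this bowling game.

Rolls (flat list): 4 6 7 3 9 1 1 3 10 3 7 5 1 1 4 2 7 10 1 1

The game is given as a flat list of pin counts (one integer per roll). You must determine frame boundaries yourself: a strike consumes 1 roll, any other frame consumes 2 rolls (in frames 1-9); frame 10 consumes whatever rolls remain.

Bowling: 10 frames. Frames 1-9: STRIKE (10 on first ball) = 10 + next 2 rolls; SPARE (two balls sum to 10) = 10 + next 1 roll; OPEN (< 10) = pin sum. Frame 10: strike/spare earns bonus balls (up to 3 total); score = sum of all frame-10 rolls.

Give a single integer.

Frame 1: SPARE (4+6=10). 10 + next roll (7) = 17. Cumulative: 17
Frame 2: SPARE (7+3=10). 10 + next roll (9) = 19. Cumulative: 36
Frame 3: SPARE (9+1=10). 10 + next roll (1) = 11. Cumulative: 47
Frame 4: OPEN (1+3=4). Cumulative: 51
Frame 5: STRIKE. 10 + next two rolls (3+7) = 20. Cumulative: 71
Frame 6: SPARE (3+7=10). 10 + next roll (5) = 15. Cumulative: 86
Frame 7: OPEN (5+1=6). Cumulative: 92

Answer: 20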